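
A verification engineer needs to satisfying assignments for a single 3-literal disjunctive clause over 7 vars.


Step 1: Total=2^7=128
Step 2: Unsat when all 3 false: 2^4=16
Step 3: Sat=128-16=112

112


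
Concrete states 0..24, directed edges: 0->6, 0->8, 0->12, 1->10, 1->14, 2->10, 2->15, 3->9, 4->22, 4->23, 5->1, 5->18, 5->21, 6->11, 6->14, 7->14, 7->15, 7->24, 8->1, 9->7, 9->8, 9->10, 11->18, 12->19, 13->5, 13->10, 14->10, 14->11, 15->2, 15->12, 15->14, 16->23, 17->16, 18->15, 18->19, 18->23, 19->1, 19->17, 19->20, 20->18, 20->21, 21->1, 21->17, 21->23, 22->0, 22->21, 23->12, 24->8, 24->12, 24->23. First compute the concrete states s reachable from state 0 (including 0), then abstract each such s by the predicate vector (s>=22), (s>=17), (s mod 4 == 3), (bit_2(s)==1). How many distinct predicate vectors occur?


BFS from 0:
Concrete reachable: {0, 1, 2, 6, 8, 10, 11, 12, 14, 15, 16, 17, 18, 19, 20, 21, 23}
Abstract via predicates (s>=22), (s>=17), (s mod 4 == 3), (bit_2(s)==1):
  (0,0,0,0) <- {0, 1, 2, 8, 10, 16}
  (0,0,0,1) <- {6, 12, 14}
  (0,0,1,0) <- {11}
  (0,0,1,1) <- {15}
  (0,1,0,0) <- {17, 18}
  (0,1,0,1) <- {20, 21}
  (0,1,1,0) <- {19}
  (1,1,1,1) <- {23}
Distinct abstract states = 8

8


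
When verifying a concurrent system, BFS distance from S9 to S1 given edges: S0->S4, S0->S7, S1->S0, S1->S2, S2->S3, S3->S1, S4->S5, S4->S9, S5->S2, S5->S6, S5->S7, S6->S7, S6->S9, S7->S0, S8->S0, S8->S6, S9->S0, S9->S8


BFS layer-by-layer from S9:
  dist 0: {S9}
  dist 1: {S0, S8}
  dist 2: {S4, S6, S7}
  dist 3: {S5}
  dist 4: {S2}
  dist 5: {S3}
  dist 6: {S1}
  -> S1 reached at distance 6
Shortest path length = 6

6


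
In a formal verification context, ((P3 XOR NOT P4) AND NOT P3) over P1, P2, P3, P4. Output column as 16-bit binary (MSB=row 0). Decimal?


Formula: ((P3 XOR NOT P4) AND NOT P3) over P1, P2, P3, P4 (16 rows)
Evaluate each row (bits = P1,P2,P3,P4, MSB first):
  row 0 [0000]: ((0 XOR NOT 0) AND NOT 0) -> 1
  row 1 [0001]: ((0 XOR NOT 1) AND NOT 0) -> 0
  row 2 [0010]: ((1 XOR NOT 0) AND NOT 1) -> 0
  row 3 [0011]: ((1 XOR NOT 1) AND NOT 1) -> 0
  row 4 [0100]: ((0 XOR NOT 0) AND NOT 0) -> 1
  row 5 [0101]: ((0 XOR NOT 1) AND NOT 0) -> 0
  row 6 [0110]: ((1 XOR NOT 0) AND NOT 1) -> 0
  row 7 [0111]: ((1 XOR NOT 1) AND NOT 1) -> 0
  row 8 [1000]: ((0 XOR NOT 0) AND NOT 0) -> 1
  row 9 [1001]: ((0 XOR NOT 1) AND NOT 0) -> 0
  row 10 [1010]: ((1 XOR NOT 0) AND NOT 1) -> 0
  row 11 [1011]: ((1 XOR NOT 1) AND NOT 1) -> 0
  row 12 [1100]: ((0 XOR NOT 0) AND NOT 0) -> 1
  row 13 [1101]: ((0 XOR NOT 1) AND NOT 0) -> 0
  row 14 [1110]: ((1 XOR NOT 0) AND NOT 1) -> 0
  row 15 [1111]: ((1 XOR NOT 1) AND NOT 1) -> 0
Full result column, 4 rows per line (P1,P2 fixed per line; P3,P4 runs 00..11 left to right):
  rows 0-3 [P1,P2=00]: 1000  = hex 8
  rows 4-7 [P1,P2=01]: 1000  = hex 8
  rows 8-11 [P1,P2=10]: 1000  = hex 8
  rows 12-15 [P1,P2=11]: 1000  = hex 8
Output column (row 0 .. row 15) = 1000100010001000
Output column grouped in 4s = 1000 1000 1000 1000 = 0x8888
Convert to decimal digit by digit (value = value*16 + digit):
  8 -> 8
  8*16 + 8 = 136
  136*16 + 8 = 2184
  2184*16 + 8 = 34952
Decimal = 34952

34952


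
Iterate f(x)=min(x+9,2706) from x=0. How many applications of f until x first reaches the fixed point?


Step 1: x=0, cap=2706, increment=9
Step 2: x grows by 9 each step until capped at 2706; fixed point is x=2706
Step 3: iterations = ceil(2706/9) = 301

301


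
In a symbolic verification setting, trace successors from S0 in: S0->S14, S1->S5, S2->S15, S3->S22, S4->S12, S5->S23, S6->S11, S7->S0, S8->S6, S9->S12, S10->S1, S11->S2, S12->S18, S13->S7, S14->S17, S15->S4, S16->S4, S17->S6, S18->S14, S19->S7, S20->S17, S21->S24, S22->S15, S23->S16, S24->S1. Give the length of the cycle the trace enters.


Trace from S0 until a state repeats:
  S0 -> S14 -> S17 -> S6 -> S11 -> S2 -> S15 -> S4 -> S12 -> S18 -> S14
S14 first seen at step 1, revisited at step 10.
Cycle length = 10 - 1 = 9

9


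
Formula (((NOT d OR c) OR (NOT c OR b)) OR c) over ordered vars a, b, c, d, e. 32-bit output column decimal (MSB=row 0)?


Formula: (((NOT d OR c) OR (NOT c OR b)) OR c) over a, b, c, d, e (32 rows)
Evaluate each row (bits = a,b,c,d,e, MSB first):
  row 0 [00000]: (((NOT 0 OR 0) OR (NOT 0 OR 0)) OR 0) -> 1
  row 1 [00001]: (((NOT 0 OR 0) OR (NOT 0 OR 0)) OR 0) -> 1
  row 2 [00010]: (((NOT 1 OR 0) OR (NOT 0 OR 0)) OR 0) -> 1
  row 3 [00011]: (((NOT 1 OR 0) OR (NOT 0 OR 0)) OR 0) -> 1
  row 4 [00100]: (((NOT 0 OR 1) OR (NOT 1 OR 0)) OR 1) -> 1
  row 5 [00101]: (((NOT 0 OR 1) OR (NOT 1 OR 0)) OR 1) -> 1
  row 6 [00110]: (((NOT 1 OR 1) OR (NOT 1 OR 0)) OR 1) -> 1
  row 7 [00111]: (((NOT 1 OR 1) OR (NOT 1 OR 0)) OR 1) -> 1
  row 8 [01000]: (((NOT 0 OR 0) OR (NOT 0 OR 1)) OR 0) -> 1
  row 9 [01001]: (((NOT 0 OR 0) OR (NOT 0 OR 1)) OR 0) -> 1
  row 10 [01010]: (((NOT 1 OR 0) OR (NOT 0 OR 1)) OR 0) -> 1
  row 11 [01011]: (((NOT 1 OR 0) OR (NOT 0 OR 1)) OR 0) -> 1
  row 12 [01100]: (((NOT 0 OR 1) OR (NOT 1 OR 1)) OR 1) -> 1
  row 13 [01101]: (((NOT 0 OR 1) OR (NOT 1 OR 1)) OR 1) -> 1
  row 14 [01110]: (((NOT 1 OR 1) OR (NOT 1 OR 1)) OR 1) -> 1
  row 15 [01111]: (((NOT 1 OR 1) OR (NOT 1 OR 1)) OR 1) -> 1
  row 16 [10000]: (((NOT 0 OR 0) OR (NOT 0 OR 0)) OR 0) -> 1
  row 17 [10001]: (((NOT 0 OR 0) OR (NOT 0 OR 0)) OR 0) -> 1
  row 18 [10010]: (((NOT 1 OR 0) OR (NOT 0 OR 0)) OR 0) -> 1
  row 19 [10011]: (((NOT 1 OR 0) OR (NOT 0 OR 0)) OR 0) -> 1
  row 20 [10100]: (((NOT 0 OR 1) OR (NOT 1 OR 0)) OR 1) -> 1
  row 21 [10101]: (((NOT 0 OR 1) OR (NOT 1 OR 0)) OR 1) -> 1
  row 22 [10110]: (((NOT 1 OR 1) OR (NOT 1 OR 0)) OR 1) -> 1
  row 23 [10111]: (((NOT 1 OR 1) OR (NOT 1 OR 0)) OR 1) -> 1
  row 24 [11000]: (((NOT 0 OR 0) OR (NOT 0 OR 1)) OR 0) -> 1
  row 25 [11001]: (((NOT 0 OR 0) OR (NOT 0 OR 1)) OR 0) -> 1
  row 26 [11010]: (((NOT 1 OR 0) OR (NOT 0 OR 1)) OR 0) -> 1
  row 27 [11011]: (((NOT 1 OR 0) OR (NOT 0 OR 1)) OR 0) -> 1
  row 28 [11100]: (((NOT 0 OR 1) OR (NOT 1 OR 1)) OR 1) -> 1
  row 29 [11101]: (((NOT 0 OR 1) OR (NOT 1 OR 1)) OR 1) -> 1
  row 30 [11110]: (((NOT 1 OR 1) OR (NOT 1 OR 1)) OR 1) -> 1
  row 31 [11111]: (((NOT 1 OR 1) OR (NOT 1 OR 1)) OR 1) -> 1
Full result column, 4 rows per line (a,b,c fixed per line; d,e runs 00..11 left to right):
  rows 0-3 [a,b,c=000]: 1111  = hex F
  rows 4-7 [a,b,c=001]: 1111  = hex F
  rows 8-11 [a,b,c=010]: 1111  = hex F
  rows 12-15 [a,b,c=011]: 1111  = hex F
  rows 16-19 [a,b,c=100]: 1111  = hex F
  rows 20-23 [a,b,c=101]: 1111  = hex F
  rows 24-27 [a,b,c=110]: 1111  = hex F
  rows 28-31 [a,b,c=111]: 1111  = hex F
Output column (row 0 .. row 31) = 11111111111111111111111111111111
Output column grouped in 4s = 1111 1111 1111 1111 1111 1111 1111 1111 = 0xFFFFFFFF
Convert to decimal digit by digit (value = value*16 + digit):
  F -> 15
  15*16 + 15 (F) = 255
  255*16 + 15 (F) = 4095
  4095*16 + 15 (F) = 65535
  65535*16 + 15 (F) = 1048575
  1048575*16 + 15 (F) = 16777215
  16777215*16 + 15 (F) = 268435455
  268435455*16 + 15 (F) = 4294967295
Decimal = 4294967295

4294967295


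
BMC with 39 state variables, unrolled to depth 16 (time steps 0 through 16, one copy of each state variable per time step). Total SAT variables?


BMC unrolls to depth k, creating one copy of each state var for steps 0..k.
Step count = 16 + 1 = 17 (steps 0 through 16)
Vars per step = 39
Total = 39 * 17 = 663

663


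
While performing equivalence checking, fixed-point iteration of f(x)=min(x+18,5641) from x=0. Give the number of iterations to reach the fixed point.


Step 1: x=0, cap=5641, increment=18
Step 2: x grows by 18 each step until capped at 5641; fixed point is x=5641
Step 3: iterations = ceil(5641/18) = 314

314


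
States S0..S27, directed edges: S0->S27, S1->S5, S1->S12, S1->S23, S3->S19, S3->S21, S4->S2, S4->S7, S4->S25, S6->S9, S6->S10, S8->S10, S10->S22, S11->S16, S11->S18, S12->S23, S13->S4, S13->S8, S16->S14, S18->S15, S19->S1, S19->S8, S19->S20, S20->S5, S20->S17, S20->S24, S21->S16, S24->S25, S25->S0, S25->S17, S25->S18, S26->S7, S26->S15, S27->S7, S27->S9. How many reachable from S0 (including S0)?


BFS from S0:
  layer 0: {S0}
  layer 1: {S27}
  layer 2: {S7, S9}
Reachable set: {S0, S7, S9, S27}
Count = 4

4


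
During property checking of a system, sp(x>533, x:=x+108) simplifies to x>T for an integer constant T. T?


Formula: sp(P, x:=E) = exists old_x. (x = E[old_x/x]) AND P[old_x/x] (old_x is the value of x before the assignment; eliminate old_x by solving x = E[old_x/x] for old_x)
Step 1: Precondition P: x>533, i.e. old_x > 533
Step 2: Assignment gives x = old_x + 108, so old_x = x - 108
Step 3: Substitute into P: x - 108 > 533
Step 4: Simplify: x > 533+108 = 641

641


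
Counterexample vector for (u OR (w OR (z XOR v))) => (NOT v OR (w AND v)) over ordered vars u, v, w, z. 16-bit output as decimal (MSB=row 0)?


F1 = (u OR (w OR (z XOR v)))
F2 = (NOT v OR (w AND v))
Counterexample to F1=>F2 is where F1=1 and F2=0.
Evaluate each row (bits = u,v,w,z, MSB first):
  row 0 [0000]: F1=0 F2=1 -> F1&~F2 -> 0
  row 1 [0001]: F1=1 F2=1 -> F1&~F2 -> 0
  row 2 [0010]: F1=1 F2=1 -> F1&~F2 -> 0
  row 3 [0011]: F1=1 F2=1 -> F1&~F2 -> 0
  row 4 [0100]: F1=1 F2=0 -> F1&~F2 -> 1
  row 5 [0101]: F1=0 F2=0 -> F1&~F2 -> 0
  row 6 [0110]: F1=1 F2=1 -> F1&~F2 -> 0
  row 7 [0111]: F1=1 F2=1 -> F1&~F2 -> 0
  row 8 [1000]: F1=1 F2=1 -> F1&~F2 -> 0
  row 9 [1001]: F1=1 F2=1 -> F1&~F2 -> 0
  row 10 [1010]: F1=1 F2=1 -> F1&~F2 -> 0
  row 11 [1011]: F1=1 F2=1 -> F1&~F2 -> 0
  row 12 [1100]: F1=1 F2=0 -> F1&~F2 -> 1
  row 13 [1101]: F1=1 F2=0 -> F1&~F2 -> 1
  row 14 [1110]: F1=1 F2=1 -> F1&~F2 -> 0
  row 15 [1111]: F1=1 F2=1 -> F1&~F2 -> 0
Full result column, 4 rows per line (u,v fixed per line; w,z runs 00..11 left to right):
  rows 0-3 [u,v=00]: 0000  = hex 0
  rows 4-7 [u,v=01]: 1000  = hex 8
  rows 8-11 [u,v=10]: 0000  = hex 0
  rows 12-15 [u,v=11]: 1100  = hex C
Counterexample vector (row 0 .. row 15) = 0000100000001100
Output column grouped in 4s = 0000 1000 0000 1100 = 0x080C
Convert to decimal digit by digit (value = value*16 + digit):
  0 -> 0
  0*16 + 8 = 8
  8*16 + 0 = 128
  128*16 + 12 (C) = 2060
Decimal = 2060

2060


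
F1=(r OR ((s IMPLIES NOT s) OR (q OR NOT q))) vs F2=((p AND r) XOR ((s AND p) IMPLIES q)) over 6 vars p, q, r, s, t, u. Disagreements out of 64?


F1 = (r OR ((s IMPLIES NOT s) OR (q OR NOT q)))
F2 = ((p AND r) XOR ((s AND p) IMPLIES q))
Evaluate both on each of 64 rows (bits = p,q,r,s,t,u):
  row 0 [000000]: F1=1 F2=1 -> 0
  row 1 [000001]: F1=1 F2=1 -> 0
  row 2 [000010]: F1=1 F2=1 -> 0
  row 3 [000011]: F1=1 F2=1 -> 0
  row 4 [000100]: F1=1 F2=1 -> 0
  (every remaining row is evaluated the same way; all 64 results are listed next)
Full result column, 8 rows per line (p,q,r fixed per line; s,t,u runs 000..111 left to right):
  rows 0-7 [p,q,r=000]: 00000000  (ones: 0)
  rows 8-15 [p,q,r=001]: 00000000  (ones: 0)
  rows 16-23 [p,q,r=010]: 00000000  (ones: 0)
  rows 24-31 [p,q,r=011]: 00000000  (ones: 0)
  rows 32-39 [p,q,r=100]: 00001111  (ones: 4)
  rows 40-47 [p,q,r=101]: 11110000  (ones: 4)
  rows 48-55 [p,q,r=110]: 00000000  (ones: 0)
  rows 56-63 [p,q,r=111]: 11111111  (ones: 8)
Disagreements = 0+0+0+0+4+4+0+8 = 16

16


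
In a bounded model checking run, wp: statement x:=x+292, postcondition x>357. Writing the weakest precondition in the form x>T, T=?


Formula: wp(x:=E, P) = P[E/x] (substitute E for x in postcondition)
Step 1: Postcondition: x>357
Step 2: Substitute x+292 for x: x+292>357
Step 3: Solve for x: x > 357-292 = 65

65


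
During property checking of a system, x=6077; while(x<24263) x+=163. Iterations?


Step 1: x goes from 6077 toward 24263 by 163; the body runs while x<24263, so iterations = ceil((bound-start)/step)
Step 2: Distance=18186
Step 3: ceil(18186/163)=112

112


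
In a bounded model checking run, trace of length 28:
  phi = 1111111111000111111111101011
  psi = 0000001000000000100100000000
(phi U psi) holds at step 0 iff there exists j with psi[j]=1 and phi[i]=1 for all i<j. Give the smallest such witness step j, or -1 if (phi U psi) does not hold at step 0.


(phi U psi) at 0: need smallest j with psi[j]=1 and phi[i]=1 for all i in [0,j).
Scan from step 0:
  step 0: phi=1, psi=0 -> continue
  step 1: phi=1, psi=0 -> continue
  step 2: phi=1, psi=0 -> continue
  step 3: phi=1, psi=0 -> continue
  step 6: psi=1 and phi held for [0,6) -> witness found
Witness step = 6

6


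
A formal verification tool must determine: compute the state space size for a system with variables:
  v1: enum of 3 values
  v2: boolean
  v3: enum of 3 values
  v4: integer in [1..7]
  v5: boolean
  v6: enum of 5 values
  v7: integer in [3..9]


State space = product of domain sizes of all variables.
Domain sizes:
  v1 (enum of 3 values): 3
  v2 (boolean): 2
  v3 (enum of 3 values): 3
  v4 (integer in [1..7]): 7
  v5 (boolean): 2
  v6 (enum of 5 values): 5
  v7 (integer in [3..9]): 7
Product = 3 * 2 * 3 * 7 * 2 * 5 * 7 = 8820

8820


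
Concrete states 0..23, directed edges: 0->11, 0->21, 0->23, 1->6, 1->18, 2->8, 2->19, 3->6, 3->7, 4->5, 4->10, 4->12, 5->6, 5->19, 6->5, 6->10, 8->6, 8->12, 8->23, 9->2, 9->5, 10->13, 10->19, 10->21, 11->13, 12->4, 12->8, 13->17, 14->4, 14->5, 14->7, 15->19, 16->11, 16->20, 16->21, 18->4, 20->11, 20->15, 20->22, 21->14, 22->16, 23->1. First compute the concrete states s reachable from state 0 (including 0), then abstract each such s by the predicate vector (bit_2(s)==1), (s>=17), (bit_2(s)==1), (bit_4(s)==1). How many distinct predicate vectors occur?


BFS from 0:
Concrete reachable: {0, 1, 4, 5, 6, 7, 8, 10, 11, 12, 13, 14, 17, 18, 19, 21, 23}
Abstract via predicates (bit_2(s)==1), (s>=17), (bit_2(s)==1), (bit_4(s)==1):
  (0,0,0,0) <- {0, 1, 8, 10, 11}
  (0,1,0,1) <- {17, 18, 19}
  (1,0,1,0) <- {4, 5, 6, 7, 12, 13, 14}
  (1,1,1,1) <- {21, 23}
Distinct abstract states = 4

4


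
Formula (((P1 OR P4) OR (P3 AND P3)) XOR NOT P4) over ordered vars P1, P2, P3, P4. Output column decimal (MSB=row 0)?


Formula: (((P1 OR P4) OR (P3 AND P3)) XOR NOT P4) over P1, P2, P3, P4 (16 rows)
Evaluate each row (bits = P1,P2,P3,P4, MSB first):
  row 0 [0000]: (((0 OR 0) OR (0 AND 0)) XOR NOT 0) -> 1
  row 1 [0001]: (((0 OR 1) OR (0 AND 0)) XOR NOT 1) -> 1
  row 2 [0010]: (((0 OR 0) OR (1 AND 1)) XOR NOT 0) -> 0
  row 3 [0011]: (((0 OR 1) OR (1 AND 1)) XOR NOT 1) -> 1
  row 4 [0100]: (((0 OR 0) OR (0 AND 0)) XOR NOT 0) -> 1
  row 5 [0101]: (((0 OR 1) OR (0 AND 0)) XOR NOT 1) -> 1
  row 6 [0110]: (((0 OR 0) OR (1 AND 1)) XOR NOT 0) -> 0
  row 7 [0111]: (((0 OR 1) OR (1 AND 1)) XOR NOT 1) -> 1
  row 8 [1000]: (((1 OR 0) OR (0 AND 0)) XOR NOT 0) -> 0
  row 9 [1001]: (((1 OR 1) OR (0 AND 0)) XOR NOT 1) -> 1
  row 10 [1010]: (((1 OR 0) OR (1 AND 1)) XOR NOT 0) -> 0
  row 11 [1011]: (((1 OR 1) OR (1 AND 1)) XOR NOT 1) -> 1
  row 12 [1100]: (((1 OR 0) OR (0 AND 0)) XOR NOT 0) -> 0
  row 13 [1101]: (((1 OR 1) OR (0 AND 0)) XOR NOT 1) -> 1
  row 14 [1110]: (((1 OR 0) OR (1 AND 1)) XOR NOT 0) -> 0
  row 15 [1111]: (((1 OR 1) OR (1 AND 1)) XOR NOT 1) -> 1
Full result column, 4 rows per line (P1,P2 fixed per line; P3,P4 runs 00..11 left to right):
  rows 0-3 [P1,P2=00]: 1101  = hex D
  rows 4-7 [P1,P2=01]: 1101  = hex D
  rows 8-11 [P1,P2=10]: 0101  = hex 5
  rows 12-15 [P1,P2=11]: 0101  = hex 5
Output column (row 0 .. row 15) = 1101110101010101
Output column grouped in 4s = 1101 1101 0101 0101 = 0xDD55
Convert to decimal digit by digit (value = value*16 + digit):
  D -> 13
  13*16 + 13 (D) = 221
  221*16 + 5 = 3541
  3541*16 + 5 = 56661
Decimal = 56661

56661


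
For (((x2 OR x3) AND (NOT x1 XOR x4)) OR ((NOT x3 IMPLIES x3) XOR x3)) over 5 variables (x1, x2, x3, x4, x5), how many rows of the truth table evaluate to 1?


Formula: (((x2 OR x3) AND (NOT x1 XOR x4)) OR ((NOT x3 IMPLIES x3) XOR x3)) over 5 vars (32 rows)
Evaluate each row (x1, x2, x3, x4, x5 as bits, MSB first):
  row 0 [00000]: (((0 OR 0) AND (NOT 0 XOR 0)) OR ((NOT 0 IMPLIES 0) XOR 0)) -> 0
  row 1 [00001]: (((0 OR 0) AND (NOT 0 XOR 0)) OR ((NOT 0 IMPLIES 0) XOR 0)) -> 0
  row 2 [00010]: (((0 OR 0) AND (NOT 0 XOR 1)) OR ((NOT 0 IMPLIES 0) XOR 0)) -> 0
  row 3 [00011]: (((0 OR 0) AND (NOT 0 XOR 1)) OR ((NOT 0 IMPLIES 0) XOR 0)) -> 0
  row 4 [00100]: (((0 OR 1) AND (NOT 0 XOR 0)) OR ((NOT 1 IMPLIES 1) XOR 1)) -> 1
  row 5 [00101]: (((0 OR 1) AND (NOT 0 XOR 0)) OR ((NOT 1 IMPLIES 1) XOR 1)) -> 1
  row 6 [00110]: (((0 OR 1) AND (NOT 0 XOR 1)) OR ((NOT 1 IMPLIES 1) XOR 1)) -> 0
  row 7 [00111]: (((0 OR 1) AND (NOT 0 XOR 1)) OR ((NOT 1 IMPLIES 1) XOR 1)) -> 0
  row 8 [01000]: (((1 OR 0) AND (NOT 0 XOR 0)) OR ((NOT 0 IMPLIES 0) XOR 0)) -> 1
  row 9 [01001]: (((1 OR 0) AND (NOT 0 XOR 0)) OR ((NOT 0 IMPLIES 0) XOR 0)) -> 1
  row 10 [01010]: (((1 OR 0) AND (NOT 0 XOR 1)) OR ((NOT 0 IMPLIES 0) XOR 0)) -> 0
  row 11 [01011]: (((1 OR 0) AND (NOT 0 XOR 1)) OR ((NOT 0 IMPLIES 0) XOR 0)) -> 0
  row 12 [01100]: (((1 OR 1) AND (NOT 0 XOR 0)) OR ((NOT 1 IMPLIES 1) XOR 1)) -> 1
  row 13 [01101]: (((1 OR 1) AND (NOT 0 XOR 0)) OR ((NOT 1 IMPLIES 1) XOR 1)) -> 1
  row 14 [01110]: (((1 OR 1) AND (NOT 0 XOR 1)) OR ((NOT 1 IMPLIES 1) XOR 1)) -> 0
  row 15 [01111]: (((1 OR 1) AND (NOT 0 XOR 1)) OR ((NOT 1 IMPLIES 1) XOR 1)) -> 0
  row 16 [10000]: (((0 OR 0) AND (NOT 1 XOR 0)) OR ((NOT 0 IMPLIES 0) XOR 0)) -> 0
  row 17 [10001]: (((0 OR 0) AND (NOT 1 XOR 0)) OR ((NOT 0 IMPLIES 0) XOR 0)) -> 0
  row 18 [10010]: (((0 OR 0) AND (NOT 1 XOR 1)) OR ((NOT 0 IMPLIES 0) XOR 0)) -> 0
  row 19 [10011]: (((0 OR 0) AND (NOT 1 XOR 1)) OR ((NOT 0 IMPLIES 0) XOR 0)) -> 0
  row 20 [10100]: (((0 OR 1) AND (NOT 1 XOR 0)) OR ((NOT 1 IMPLIES 1) XOR 1)) -> 0
  row 21 [10101]: (((0 OR 1) AND (NOT 1 XOR 0)) OR ((NOT 1 IMPLIES 1) XOR 1)) -> 0
  row 22 [10110]: (((0 OR 1) AND (NOT 1 XOR 1)) OR ((NOT 1 IMPLIES 1) XOR 1)) -> 1
  row 23 [10111]: (((0 OR 1) AND (NOT 1 XOR 1)) OR ((NOT 1 IMPLIES 1) XOR 1)) -> 1
  row 24 [11000]: (((1 OR 0) AND (NOT 1 XOR 0)) OR ((NOT 0 IMPLIES 0) XOR 0)) -> 0
  row 25 [11001]: (((1 OR 0) AND (NOT 1 XOR 0)) OR ((NOT 0 IMPLIES 0) XOR 0)) -> 0
  row 26 [11010]: (((1 OR 0) AND (NOT 1 XOR 1)) OR ((NOT 0 IMPLIES 0) XOR 0)) -> 1
  row 27 [11011]: (((1 OR 0) AND (NOT 1 XOR 1)) OR ((NOT 0 IMPLIES 0) XOR 0)) -> 1
  row 28 [11100]: (((1 OR 1) AND (NOT 1 XOR 0)) OR ((NOT 1 IMPLIES 1) XOR 1)) -> 0
  row 29 [11101]: (((1 OR 1) AND (NOT 1 XOR 0)) OR ((NOT 1 IMPLIES 1) XOR 1)) -> 0
  row 30 [11110]: (((1 OR 1) AND (NOT 1 XOR 1)) OR ((NOT 1 IMPLIES 1) XOR 1)) -> 1
  row 31 [11111]: (((1 OR 1) AND (NOT 1 XOR 1)) OR ((NOT 1 IMPLIES 1) XOR 1)) -> 1
Full result column, 8 rows per line (x1,x2 fixed per line; x3,x4,x5 runs 000..111 left to right):
  rows 0-7 [x1,x2=00]: 00001100  (ones: 2)
  rows 8-15 [x1,x2=01]: 11001100  (ones: 4)
  rows 16-23 [x1,x2=10]: 00000011  (ones: 2)
  rows 24-31 [x1,x2=11]: 00110011  (ones: 4)
Count of 1-rows = 2+4+2+4 = 12

12


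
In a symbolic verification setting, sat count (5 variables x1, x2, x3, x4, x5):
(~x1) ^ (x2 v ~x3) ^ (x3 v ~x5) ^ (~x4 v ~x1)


CNF with 4 clauses over 5 vars (32 assignments).
An assignment satisfies CNF iff every clause has >=1 true literal.
Check each row (bits = x1,x2,x3,x4,x5; clause T/F shown):
  row 0 [00000]: clauses=TTTT -> 1
  row 1 [00001]: clauses=TTFT -> 0
  row 2 [00010]: clauses=TTTT -> 1
  row 3 [00011]: clauses=TTFT -> 0
  row 4 [00100]: clauses=TFTT -> 0
  row 5 [00101]: clauses=TFTT -> 0
  row 6 [00110]: clauses=TFTT -> 0
  row 7 [00111]: clauses=TFTT -> 0
  row 8 [01000]: clauses=TTTT -> 1
  row 9 [01001]: clauses=TTFT -> 0
  row 10 [01010]: clauses=TTTT -> 1
  row 11 [01011]: clauses=TTFT -> 0
  row 12 [01100]: clauses=TTTT -> 1
  row 13 [01101]: clauses=TTTT -> 1
  row 14 [01110]: clauses=TTTT -> 1
  row 15 [01111]: clauses=TTTT -> 1
  row 16 [10000]: clauses=FTTT -> 0
  row 17 [10001]: clauses=FTFT -> 0
  row 18 [10010]: clauses=FTTF -> 0
  row 19 [10011]: clauses=FTFF -> 0
  row 20 [10100]: clauses=FFTT -> 0
  row 21 [10101]: clauses=FFTT -> 0
  row 22 [10110]: clauses=FFTF -> 0
  row 23 [10111]: clauses=FFTF -> 0
  row 24 [11000]: clauses=FTTT -> 0
  row 25 [11001]: clauses=FTFT -> 0
  row 26 [11010]: clauses=FTTF -> 0
  row 27 [11011]: clauses=FTFF -> 0
  row 28 [11100]: clauses=FTTT -> 0
  row 29 [11101]: clauses=FTTT -> 0
  row 30 [11110]: clauses=FTTF -> 0
  row 31 [11111]: clauses=FTTF -> 0
Full result column, 8 rows per line (x1,x2 fixed per line; x3,x4,x5 runs 000..111 left to right):
  rows 0-7 [x1,x2=00]: 10100000  (ones: 2)
  rows 8-15 [x1,x2=01]: 10101111  (ones: 6)
  rows 16-23 [x1,x2=10]: 00000000  (ones: 0)
  rows 24-31 [x1,x2=11]: 00000000  (ones: 0)
Satisfying assignments = 2+6+0+0 = 8

8


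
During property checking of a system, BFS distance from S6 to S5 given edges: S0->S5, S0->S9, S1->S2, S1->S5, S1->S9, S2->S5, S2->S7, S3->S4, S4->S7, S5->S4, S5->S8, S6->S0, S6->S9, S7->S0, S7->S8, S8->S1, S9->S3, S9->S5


BFS layer-by-layer from S6:
  dist 0: {S6}
  dist 1: {S0, S9}
  dist 2: {S3, S5}
  -> S5 reached at distance 2
Shortest path length = 2

2


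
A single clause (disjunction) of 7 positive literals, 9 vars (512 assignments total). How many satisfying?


Step 1: Total=2^9=512
Step 2: Unsat when all 7 false: 2^2=4
Step 3: Sat=512-4=508

508


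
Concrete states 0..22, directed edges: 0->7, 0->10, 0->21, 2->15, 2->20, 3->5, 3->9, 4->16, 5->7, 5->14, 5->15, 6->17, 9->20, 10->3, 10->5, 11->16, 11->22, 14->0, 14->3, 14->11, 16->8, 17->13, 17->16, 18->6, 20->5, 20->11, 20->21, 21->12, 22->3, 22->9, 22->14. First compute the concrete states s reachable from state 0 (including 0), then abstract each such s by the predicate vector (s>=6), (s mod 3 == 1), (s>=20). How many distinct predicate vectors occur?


BFS from 0:
Concrete reachable: {0, 3, 5, 7, 8, 9, 10, 11, 12, 14, 15, 16, 20, 21, 22}
Abstract via predicates (s>=6), (s mod 3 == 1), (s>=20):
  (0,0,0) <- {0, 3, 5}
  (1,0,0) <- {8, 9, 11, 12, 14, 15}
  (1,0,1) <- {20, 21}
  (1,1,0) <- {7, 10, 16}
  (1,1,1) <- {22}
Distinct abstract states = 5

5


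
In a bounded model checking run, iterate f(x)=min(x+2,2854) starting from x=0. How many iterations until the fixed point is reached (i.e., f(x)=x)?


Step 1: x=0, cap=2854, increment=2
Step 2: x grows by 2 each step until capped at 2854; fixed point is x=2854
Step 3: iterations = ceil(2854/2) = 1427

1427


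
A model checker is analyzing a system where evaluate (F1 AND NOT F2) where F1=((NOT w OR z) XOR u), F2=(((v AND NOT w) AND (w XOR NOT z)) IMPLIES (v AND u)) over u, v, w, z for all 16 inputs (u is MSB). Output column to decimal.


F1 = ((NOT w OR z) XOR u)
F2 = (((v AND NOT w) AND (w XOR NOT z)) IMPLIES (v AND u))
Counterexample to F1=>F2 is where F1=1 and F2=0.
Evaluate each row (bits = u,v,w,z, MSB first):
  row 0 [0000]: F1=1 F2=1 -> F1&~F2 -> 0
  row 1 [0001]: F1=1 F2=1 -> F1&~F2 -> 0
  row 2 [0010]: F1=0 F2=1 -> F1&~F2 -> 0
  row 3 [0011]: F1=1 F2=1 -> F1&~F2 -> 0
  row 4 [0100]: F1=1 F2=0 -> F1&~F2 -> 1
  row 5 [0101]: F1=1 F2=1 -> F1&~F2 -> 0
  row 6 [0110]: F1=0 F2=1 -> F1&~F2 -> 0
  row 7 [0111]: F1=1 F2=1 -> F1&~F2 -> 0
  row 8 [1000]: F1=0 F2=1 -> F1&~F2 -> 0
  row 9 [1001]: F1=0 F2=1 -> F1&~F2 -> 0
  row 10 [1010]: F1=1 F2=1 -> F1&~F2 -> 0
  row 11 [1011]: F1=0 F2=1 -> F1&~F2 -> 0
  row 12 [1100]: F1=0 F2=1 -> F1&~F2 -> 0
  row 13 [1101]: F1=0 F2=1 -> F1&~F2 -> 0
  row 14 [1110]: F1=1 F2=1 -> F1&~F2 -> 0
  row 15 [1111]: F1=0 F2=1 -> F1&~F2 -> 0
Full result column, 4 rows per line (u,v fixed per line; w,z runs 00..11 left to right):
  rows 0-3 [u,v=00]: 0000  = hex 0
  rows 4-7 [u,v=01]: 1000  = hex 8
  rows 8-11 [u,v=10]: 0000  = hex 0
  rows 12-15 [u,v=11]: 0000  = hex 0
Counterexample vector (row 0 .. row 15) = 0000100000000000
Output column grouped in 4s = 0000 1000 0000 0000 = 0x0800
Convert to decimal digit by digit (value = value*16 + digit):
  0 -> 0
  0*16 + 8 = 8
  8*16 + 0 = 128
  128*16 + 0 = 2048
Decimal = 2048

2048


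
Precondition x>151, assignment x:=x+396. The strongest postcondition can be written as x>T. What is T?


Formula: sp(P, x:=E) = exists old_x. (x = E[old_x/x]) AND P[old_x/x] (old_x is the value of x before the assignment; eliminate old_x by solving x = E[old_x/x] for old_x)
Step 1: Precondition P: x>151, i.e. old_x > 151
Step 2: Assignment gives x = old_x + 396, so old_x = x - 396
Step 3: Substitute into P: x - 396 > 151
Step 4: Simplify: x > 151+396 = 547

547


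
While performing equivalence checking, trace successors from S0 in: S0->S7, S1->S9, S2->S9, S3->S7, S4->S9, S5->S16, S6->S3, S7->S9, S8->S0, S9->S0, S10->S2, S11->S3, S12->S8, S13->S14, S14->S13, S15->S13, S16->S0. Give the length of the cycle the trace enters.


Trace from S0 until a state repeats:
  S0 -> S7 -> S9 -> S0
S0 first seen at step 0, revisited at step 3.
Cycle length = 3 - 0 = 3

3


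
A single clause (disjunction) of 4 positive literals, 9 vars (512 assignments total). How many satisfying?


Step 1: Total=2^9=512
Step 2: Unsat when all 4 false: 2^5=32
Step 3: Sat=512-32=480

480


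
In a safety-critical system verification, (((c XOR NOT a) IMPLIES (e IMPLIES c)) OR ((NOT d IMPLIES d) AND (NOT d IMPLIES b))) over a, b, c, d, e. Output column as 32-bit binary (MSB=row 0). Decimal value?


Formula: (((c XOR NOT a) IMPLIES (e IMPLIES c)) OR ((NOT d IMPLIES d) AND (NOT d IMPLIES b))) over a, b, c, d, e (32 rows)
Evaluate each row (bits = a,b,c,d,e, MSB first):
  row 0 [00000]: (((0 XOR NOT 0) IMPLIES (0 IMPLIES 0)) OR ((NOT 0 IMPLIES 0) AND (NOT 0 IMPLIES 0))) -> 1
  row 1 [00001]: (((0 XOR NOT 0) IMPLIES (1 IMPLIES 0)) OR ((NOT 0 IMPLIES 0) AND (NOT 0 IMPLIES 0))) -> 0
  row 2 [00010]: (((0 XOR NOT 0) IMPLIES (0 IMPLIES 0)) OR ((NOT 1 IMPLIES 1) AND (NOT 1 IMPLIES 0))) -> 1
  row 3 [00011]: (((0 XOR NOT 0) IMPLIES (1 IMPLIES 0)) OR ((NOT 1 IMPLIES 1) AND (NOT 1 IMPLIES 0))) -> 1
  row 4 [00100]: (((1 XOR NOT 0) IMPLIES (0 IMPLIES 1)) OR ((NOT 0 IMPLIES 0) AND (NOT 0 IMPLIES 0))) -> 1
  row 5 [00101]: (((1 XOR NOT 0) IMPLIES (1 IMPLIES 1)) OR ((NOT 0 IMPLIES 0) AND (NOT 0 IMPLIES 0))) -> 1
  row 6 [00110]: (((1 XOR NOT 0) IMPLIES (0 IMPLIES 1)) OR ((NOT 1 IMPLIES 1) AND (NOT 1 IMPLIES 0))) -> 1
  row 7 [00111]: (((1 XOR NOT 0) IMPLIES (1 IMPLIES 1)) OR ((NOT 1 IMPLIES 1) AND (NOT 1 IMPLIES 0))) -> 1
  row 8 [01000]: (((0 XOR NOT 0) IMPLIES (0 IMPLIES 0)) OR ((NOT 0 IMPLIES 0) AND (NOT 0 IMPLIES 1))) -> 1
  row 9 [01001]: (((0 XOR NOT 0) IMPLIES (1 IMPLIES 0)) OR ((NOT 0 IMPLIES 0) AND (NOT 0 IMPLIES 1))) -> 0
  row 10 [01010]: (((0 XOR NOT 0) IMPLIES (0 IMPLIES 0)) OR ((NOT 1 IMPLIES 1) AND (NOT 1 IMPLIES 1))) -> 1
  row 11 [01011]: (((0 XOR NOT 0) IMPLIES (1 IMPLIES 0)) OR ((NOT 1 IMPLIES 1) AND (NOT 1 IMPLIES 1))) -> 1
  row 12 [01100]: (((1 XOR NOT 0) IMPLIES (0 IMPLIES 1)) OR ((NOT 0 IMPLIES 0) AND (NOT 0 IMPLIES 1))) -> 1
  row 13 [01101]: (((1 XOR NOT 0) IMPLIES (1 IMPLIES 1)) OR ((NOT 0 IMPLIES 0) AND (NOT 0 IMPLIES 1))) -> 1
  row 14 [01110]: (((1 XOR NOT 0) IMPLIES (0 IMPLIES 1)) OR ((NOT 1 IMPLIES 1) AND (NOT 1 IMPLIES 1))) -> 1
  row 15 [01111]: (((1 XOR NOT 0) IMPLIES (1 IMPLIES 1)) OR ((NOT 1 IMPLIES 1) AND (NOT 1 IMPLIES 1))) -> 1
  row 16 [10000]: (((0 XOR NOT 1) IMPLIES (0 IMPLIES 0)) OR ((NOT 0 IMPLIES 0) AND (NOT 0 IMPLIES 0))) -> 1
  row 17 [10001]: (((0 XOR NOT 1) IMPLIES (1 IMPLIES 0)) OR ((NOT 0 IMPLIES 0) AND (NOT 0 IMPLIES 0))) -> 1
  row 18 [10010]: (((0 XOR NOT 1) IMPLIES (0 IMPLIES 0)) OR ((NOT 1 IMPLIES 1) AND (NOT 1 IMPLIES 0))) -> 1
  row 19 [10011]: (((0 XOR NOT 1) IMPLIES (1 IMPLIES 0)) OR ((NOT 1 IMPLIES 1) AND (NOT 1 IMPLIES 0))) -> 1
  row 20 [10100]: (((1 XOR NOT 1) IMPLIES (0 IMPLIES 1)) OR ((NOT 0 IMPLIES 0) AND (NOT 0 IMPLIES 0))) -> 1
  row 21 [10101]: (((1 XOR NOT 1) IMPLIES (1 IMPLIES 1)) OR ((NOT 0 IMPLIES 0) AND (NOT 0 IMPLIES 0))) -> 1
  row 22 [10110]: (((1 XOR NOT 1) IMPLIES (0 IMPLIES 1)) OR ((NOT 1 IMPLIES 1) AND (NOT 1 IMPLIES 0))) -> 1
  row 23 [10111]: (((1 XOR NOT 1) IMPLIES (1 IMPLIES 1)) OR ((NOT 1 IMPLIES 1) AND (NOT 1 IMPLIES 0))) -> 1
  row 24 [11000]: (((0 XOR NOT 1) IMPLIES (0 IMPLIES 0)) OR ((NOT 0 IMPLIES 0) AND (NOT 0 IMPLIES 1))) -> 1
  row 25 [11001]: (((0 XOR NOT 1) IMPLIES (1 IMPLIES 0)) OR ((NOT 0 IMPLIES 0) AND (NOT 0 IMPLIES 1))) -> 1
  row 26 [11010]: (((0 XOR NOT 1) IMPLIES (0 IMPLIES 0)) OR ((NOT 1 IMPLIES 1) AND (NOT 1 IMPLIES 1))) -> 1
  row 27 [11011]: (((0 XOR NOT 1) IMPLIES (1 IMPLIES 0)) OR ((NOT 1 IMPLIES 1) AND (NOT 1 IMPLIES 1))) -> 1
  row 28 [11100]: (((1 XOR NOT 1) IMPLIES (0 IMPLIES 1)) OR ((NOT 0 IMPLIES 0) AND (NOT 0 IMPLIES 1))) -> 1
  row 29 [11101]: (((1 XOR NOT 1) IMPLIES (1 IMPLIES 1)) OR ((NOT 0 IMPLIES 0) AND (NOT 0 IMPLIES 1))) -> 1
  row 30 [11110]: (((1 XOR NOT 1) IMPLIES (0 IMPLIES 1)) OR ((NOT 1 IMPLIES 1) AND (NOT 1 IMPLIES 1))) -> 1
  row 31 [11111]: (((1 XOR NOT 1) IMPLIES (1 IMPLIES 1)) OR ((NOT 1 IMPLIES 1) AND (NOT 1 IMPLIES 1))) -> 1
Full result column, 4 rows per line (a,b,c fixed per line; d,e runs 00..11 left to right):
  rows 0-3 [a,b,c=000]: 1011  = hex B
  rows 4-7 [a,b,c=001]: 1111  = hex F
  rows 8-11 [a,b,c=010]: 1011  = hex B
  rows 12-15 [a,b,c=011]: 1111  = hex F
  rows 16-19 [a,b,c=100]: 1111  = hex F
  rows 20-23 [a,b,c=101]: 1111  = hex F
  rows 24-27 [a,b,c=110]: 1111  = hex F
  rows 28-31 [a,b,c=111]: 1111  = hex F
Output column (row 0 .. row 31) = 10111111101111111111111111111111
Output column grouped in 4s = 1011 1111 1011 1111 1111 1111 1111 1111 = 0xBFBFFFFF
Convert to decimal digit by digit (value = value*16 + digit):
  B -> 11
  11*16 + 15 (F) = 191
  191*16 + 11 (B) = 3067
  3067*16 + 15 (F) = 49087
  49087*16 + 15 (F) = 785407
  785407*16 + 15 (F) = 12566527
  12566527*16 + 15 (F) = 201064447
  201064447*16 + 15 (F) = 3217031167
Decimal = 3217031167

3217031167


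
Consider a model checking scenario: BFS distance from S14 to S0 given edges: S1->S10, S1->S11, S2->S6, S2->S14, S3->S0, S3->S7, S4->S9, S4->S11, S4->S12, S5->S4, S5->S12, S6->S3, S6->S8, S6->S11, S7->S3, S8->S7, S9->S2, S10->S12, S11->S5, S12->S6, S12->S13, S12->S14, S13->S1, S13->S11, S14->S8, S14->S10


BFS layer-by-layer from S14:
  dist 0: {S14}
  dist 1: {S8, S10}
  dist 2: {S7, S12}
  dist 3: {S3, S6, S13}
  dist 4: {S0, S1, S11}
  -> S0 reached at distance 4
Shortest path length = 4

4


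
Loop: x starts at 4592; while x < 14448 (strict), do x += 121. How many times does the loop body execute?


Step 1: x goes from 4592 toward 14448 by 121; the body runs while x<14448, so iterations = ceil((bound-start)/step)
Step 2: Distance=9856
Step 3: ceil(9856/121)=82

82


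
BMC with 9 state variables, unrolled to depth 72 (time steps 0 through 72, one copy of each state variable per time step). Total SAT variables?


BMC unrolls to depth k, creating one copy of each state var for steps 0..k.
Step count = 72 + 1 = 73 (steps 0 through 72)
Vars per step = 9
Total = 9 * 73 = 657

657


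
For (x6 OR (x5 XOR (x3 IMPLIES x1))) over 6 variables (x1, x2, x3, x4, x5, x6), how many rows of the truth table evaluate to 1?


Formula: (x6 OR (x5 XOR (x3 IMPLIES x1))) over 6 vars (64 rows)
Evaluate each row (x1, x2, x3, x4, x5, x6 as bits, MSB first):
  row 0 [000000]: (0 OR (0 XOR (0 IMPLIES 0))) -> 1
  row 1 [000001]: (1 OR (0 XOR (0 IMPLIES 0))) -> 1
  row 2 [000010]: (0 OR (1 XOR (0 IMPLIES 0))) -> 0
  row 3 [000011]: (1 OR (1 XOR (0 IMPLIES 0))) -> 1
  row 4 [000100]: (0 OR (0 XOR (0 IMPLIES 0))) -> 1
  (every remaining row is evaluated the same way; all 64 results are listed next)
Full result column, 8 rows per line (x1,x2,x3 fixed per line; x4,x5,x6 runs 000..111 left to right):
  rows 0-7 [x1,x2,x3=000]: 11011101  (ones: 6)
  rows 8-15 [x1,x2,x3=001]: 01110111  (ones: 6)
  rows 16-23 [x1,x2,x3=010]: 11011101  (ones: 6)
  rows 24-31 [x1,x2,x3=011]: 01110111  (ones: 6)
  rows 32-39 [x1,x2,x3=100]: 11011101  (ones: 6)
  rows 40-47 [x1,x2,x3=101]: 11011101  (ones: 6)
  rows 48-55 [x1,x2,x3=110]: 11011101  (ones: 6)
  rows 56-63 [x1,x2,x3=111]: 11011101  (ones: 6)
Count of 1-rows = 6+6+6+6+6+6+6+6 = 48

48


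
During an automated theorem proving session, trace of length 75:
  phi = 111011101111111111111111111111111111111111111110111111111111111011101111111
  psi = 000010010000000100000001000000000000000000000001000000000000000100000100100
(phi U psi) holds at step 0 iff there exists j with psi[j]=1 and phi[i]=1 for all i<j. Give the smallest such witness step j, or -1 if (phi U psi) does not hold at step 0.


(phi U psi) at 0: need smallest j with psi[j]=1 and phi[i]=1 for all i in [0,j).
Scan from step 0:
  step 0: phi=1, psi=0 -> continue
  step 1: phi=1, psi=0 -> continue
  step 2: phi=1, psi=0 -> continue
  step 3: phi=0 -> phi-prefix broken from here
  step 4: psi=1 but phi already failed -> not a witness
  step 7: psi=1 but phi already failed -> not a witness
  step 15: psi=1 but phi already failed -> not a witness
  step 23: psi=1 but phi already failed -> not a witness
  step 47: psi=1 but phi already failed -> not a witness
  step 63: psi=1 but phi already failed -> not a witness
  step 69: psi=1 but phi already failed -> not a witness
  step 72: psi=1 but phi already failed -> not a witness
  end of trace: no witness -> -1
Witness step = -1

-1


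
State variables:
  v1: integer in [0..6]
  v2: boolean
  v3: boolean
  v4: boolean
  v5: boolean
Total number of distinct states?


State space = product of domain sizes of all variables.
Domain sizes:
  v1 (integer in [0..6]): 7
  v2 (boolean): 2
  v3 (boolean): 2
  v4 (boolean): 2
  v5 (boolean): 2
Product = 7 * 2 * 2 * 2 * 2 = 112

112


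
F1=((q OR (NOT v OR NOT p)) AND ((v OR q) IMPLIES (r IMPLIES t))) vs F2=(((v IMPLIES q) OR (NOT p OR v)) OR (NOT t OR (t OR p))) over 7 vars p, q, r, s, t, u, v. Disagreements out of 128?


F1 = ((q OR (NOT v OR NOT p)) AND ((v OR q) IMPLIES (r IMPLIES t)))
F2 = (((v IMPLIES q) OR (NOT p OR v)) OR (NOT t OR (t OR p)))
Evaluate both on each of 128 rows (bits = p,q,r,s,t,u,v):
  row 0 [0000000]: F1=1 F2=1 -> 0
  row 1 [0000001]: F1=1 F2=1 -> 0
  row 2 [0000010]: F1=1 F2=1 -> 0
  row 3 [0000011]: F1=1 F2=1 -> 0
  row 4 [0000100]: F1=1 F2=1 -> 0
  (every remaining row is evaluated the same way; all 128 results are listed next)
Full result column, 8 rows per line (p,q,r,s fixed per line; t,u,v runs 000..111 left to right):
  rows 0-7 [p,q,r,s=0000]: 00000000  (ones: 0)
  rows 8-15 [p,q,r,s=0001]: 00000000  (ones: 0)
  rows 16-23 [p,q,r,s=0010]: 01010000  (ones: 2)
  rows 24-31 [p,q,r,s=0011]: 01010000  (ones: 2)
  rows 32-39 [p,q,r,s=0100]: 00000000  (ones: 0)
  rows 40-47 [p,q,r,s=0101]: 00000000  (ones: 0)
  rows 48-55 [p,q,r,s=0110]: 11110000  (ones: 4)
  rows 56-63 [p,q,r,s=0111]: 11110000  (ones: 4)
  rows 64-71 [p,q,r,s=1000]: 01010101  (ones: 4)
  rows 72-79 [p,q,r,s=1001]: 01010101  (ones: 4)
  rows 80-87 [p,q,r,s=1010]: 01010101  (ones: 4)
  rows 88-95 [p,q,r,s=1011]: 01010101  (ones: 4)
  rows 96-103 [p,q,r,s=1100]: 00000000  (ones: 0)
  rows 104-111 [p,q,r,s=1101]: 00000000  (ones: 0)
  rows 112-119 [p,q,r,s=1110]: 11110000  (ones: 4)
  rows 120-127 [p,q,r,s=1111]: 11110000  (ones: 4)
Disagreements = 0+0+2+2+0+0+4+4+4+4+4+4+0+0+4+4 = 36

36


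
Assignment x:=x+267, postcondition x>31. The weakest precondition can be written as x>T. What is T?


Formula: wp(x:=E, P) = P[E/x] (substitute E for x in postcondition)
Step 1: Postcondition: x>31
Step 2: Substitute x+267 for x: x+267>31
Step 3: Solve for x: x > 31-267 = -236

-236


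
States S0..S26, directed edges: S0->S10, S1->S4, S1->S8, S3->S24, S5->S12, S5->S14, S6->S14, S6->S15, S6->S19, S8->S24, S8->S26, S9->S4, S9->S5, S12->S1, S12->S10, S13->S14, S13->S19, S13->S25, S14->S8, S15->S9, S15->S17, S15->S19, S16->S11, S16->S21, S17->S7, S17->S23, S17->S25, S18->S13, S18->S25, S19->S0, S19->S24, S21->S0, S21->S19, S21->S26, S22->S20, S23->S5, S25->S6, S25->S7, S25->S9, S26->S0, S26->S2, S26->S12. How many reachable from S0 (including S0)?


BFS from S0:
  layer 0: {S0}
  layer 1: {S10}
Reachable set: {S0, S10}
Count = 2

2


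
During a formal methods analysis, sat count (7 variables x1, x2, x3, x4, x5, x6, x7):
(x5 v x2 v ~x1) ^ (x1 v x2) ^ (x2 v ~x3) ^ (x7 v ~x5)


CNF with 4 clauses over 7 vars (128 assignments).
An assignment satisfies CNF iff every clause has >=1 true literal.
Check each row (bits = x1,x2,x3,x4,x5,x6,x7; clause T/F shown):
  row 0 [0000000]: clauses=TFTT -> 0
  row 1 [0000001]: clauses=TFTT -> 0
  row 2 [0000010]: clauses=TFTT -> 0
  row 3 [0000011]: clauses=TFTT -> 0
  row 4 [0000100]: clauses=TFTF -> 0
  (every remaining row is evaluated the same way; all 128 results are listed next)
Full result column, 8 rows per line (x1,x2,x3,x4 fixed per line; x5,x6,x7 runs 000..111 left to right):
  rows 0-7 [x1,x2,x3,x4=0000]: 00000000  (ones: 0)
  rows 8-15 [x1,x2,x3,x4=0001]: 00000000  (ones: 0)
  rows 16-23 [x1,x2,x3,x4=0010]: 00000000  (ones: 0)
  rows 24-31 [x1,x2,x3,x4=0011]: 00000000  (ones: 0)
  rows 32-39 [x1,x2,x3,x4=0100]: 11110101  (ones: 6)
  rows 40-47 [x1,x2,x3,x4=0101]: 11110101  (ones: 6)
  rows 48-55 [x1,x2,x3,x4=0110]: 11110101  (ones: 6)
  rows 56-63 [x1,x2,x3,x4=0111]: 11110101  (ones: 6)
  rows 64-71 [x1,x2,x3,x4=1000]: 00000101  (ones: 2)
  rows 72-79 [x1,x2,x3,x4=1001]: 00000101  (ones: 2)
  rows 80-87 [x1,x2,x3,x4=1010]: 00000000  (ones: 0)
  rows 88-95 [x1,x2,x3,x4=1011]: 00000000  (ones: 0)
  rows 96-103 [x1,x2,x3,x4=1100]: 11110101  (ones: 6)
  rows 104-111 [x1,x2,x3,x4=1101]: 11110101  (ones: 6)
  rows 112-119 [x1,x2,x3,x4=1110]: 11110101  (ones: 6)
  rows 120-127 [x1,x2,x3,x4=1111]: 11110101  (ones: 6)
Satisfying assignments = 0+0+0+0+6+6+6+6+2+2+0+0+6+6+6+6 = 52

52


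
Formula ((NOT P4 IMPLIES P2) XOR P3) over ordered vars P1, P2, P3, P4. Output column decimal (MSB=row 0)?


Formula: ((NOT P4 IMPLIES P2) XOR P3) over P1, P2, P3, P4 (16 rows)
Evaluate each row (bits = P1,P2,P3,P4, MSB first):
  row 0 [0000]: ((NOT 0 IMPLIES 0) XOR 0) -> 0
  row 1 [0001]: ((NOT 1 IMPLIES 0) XOR 0) -> 1
  row 2 [0010]: ((NOT 0 IMPLIES 0) XOR 1) -> 1
  row 3 [0011]: ((NOT 1 IMPLIES 0) XOR 1) -> 0
  row 4 [0100]: ((NOT 0 IMPLIES 1) XOR 0) -> 1
  row 5 [0101]: ((NOT 1 IMPLIES 1) XOR 0) -> 1
  row 6 [0110]: ((NOT 0 IMPLIES 1) XOR 1) -> 0
  row 7 [0111]: ((NOT 1 IMPLIES 1) XOR 1) -> 0
  row 8 [1000]: ((NOT 0 IMPLIES 0) XOR 0) -> 0
  row 9 [1001]: ((NOT 1 IMPLIES 0) XOR 0) -> 1
  row 10 [1010]: ((NOT 0 IMPLIES 0) XOR 1) -> 1
  row 11 [1011]: ((NOT 1 IMPLIES 0) XOR 1) -> 0
  row 12 [1100]: ((NOT 0 IMPLIES 1) XOR 0) -> 1
  row 13 [1101]: ((NOT 1 IMPLIES 1) XOR 0) -> 1
  row 14 [1110]: ((NOT 0 IMPLIES 1) XOR 1) -> 0
  row 15 [1111]: ((NOT 1 IMPLIES 1) XOR 1) -> 0
Full result column, 4 rows per line (P1,P2 fixed per line; P3,P4 runs 00..11 left to right):
  rows 0-3 [P1,P2=00]: 0110  = hex 6
  rows 4-7 [P1,P2=01]: 1100  = hex C
  rows 8-11 [P1,P2=10]: 0110  = hex 6
  rows 12-15 [P1,P2=11]: 1100  = hex C
Output column (row 0 .. row 15) = 0110110001101100
Output column grouped in 4s = 0110 1100 0110 1100 = 0x6C6C
Convert to decimal digit by digit (value = value*16 + digit):
  6 -> 6
  6*16 + 12 (C) = 108
  108*16 + 6 = 1734
  1734*16 + 12 (C) = 27756
Decimal = 27756

27756


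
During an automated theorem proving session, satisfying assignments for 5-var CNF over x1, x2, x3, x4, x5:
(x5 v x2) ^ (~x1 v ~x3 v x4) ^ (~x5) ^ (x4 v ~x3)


CNF with 4 clauses over 5 vars (32 assignments).
An assignment satisfies CNF iff every clause has >=1 true literal.
Check each row (bits = x1,x2,x3,x4,x5; clause T/F shown):
  row 0 [00000]: clauses=FTTT -> 0
  row 1 [00001]: clauses=TTFT -> 0
  row 2 [00010]: clauses=FTTT -> 0
  row 3 [00011]: clauses=TTFT -> 0
  row 4 [00100]: clauses=FTTF -> 0
  row 5 [00101]: clauses=TTFF -> 0
  row 6 [00110]: clauses=FTTT -> 0
  row 7 [00111]: clauses=TTFT -> 0
  row 8 [01000]: clauses=TTTT -> 1
  row 9 [01001]: clauses=TTFT -> 0
  row 10 [01010]: clauses=TTTT -> 1
  row 11 [01011]: clauses=TTFT -> 0
  row 12 [01100]: clauses=TTTF -> 0
  row 13 [01101]: clauses=TTFF -> 0
  row 14 [01110]: clauses=TTTT -> 1
  row 15 [01111]: clauses=TTFT -> 0
  row 16 [10000]: clauses=FTTT -> 0
  row 17 [10001]: clauses=TTFT -> 0
  row 18 [10010]: clauses=FTTT -> 0
  row 19 [10011]: clauses=TTFT -> 0
  row 20 [10100]: clauses=FFTF -> 0
  row 21 [10101]: clauses=TFFF -> 0
  row 22 [10110]: clauses=FTTT -> 0
  row 23 [10111]: clauses=TTFT -> 0
  row 24 [11000]: clauses=TTTT -> 1
  row 25 [11001]: clauses=TTFT -> 0
  row 26 [11010]: clauses=TTTT -> 1
  row 27 [11011]: clauses=TTFT -> 0
  row 28 [11100]: clauses=TFTF -> 0
  row 29 [11101]: clauses=TFFF -> 0
  row 30 [11110]: clauses=TTTT -> 1
  row 31 [11111]: clauses=TTFT -> 0
Full result column, 8 rows per line (x1,x2 fixed per line; x3,x4,x5 runs 000..111 left to right):
  rows 0-7 [x1,x2=00]: 00000000  (ones: 0)
  rows 8-15 [x1,x2=01]: 10100010  (ones: 3)
  rows 16-23 [x1,x2=10]: 00000000  (ones: 0)
  rows 24-31 [x1,x2=11]: 10100010  (ones: 3)
Satisfying assignments = 0+3+0+3 = 6

6
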